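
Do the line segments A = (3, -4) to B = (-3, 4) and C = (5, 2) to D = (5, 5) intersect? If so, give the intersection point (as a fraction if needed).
No (intersection of containing lines falls outside at least one segment)

Parametrize and solve: t = -1/3, s = -26/9. At least one of these is outside [0, 1], so the segments do not intersect.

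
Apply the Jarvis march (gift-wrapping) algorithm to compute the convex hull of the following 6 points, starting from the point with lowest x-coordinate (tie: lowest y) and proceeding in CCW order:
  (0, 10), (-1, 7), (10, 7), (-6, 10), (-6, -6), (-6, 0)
Hull (CCW) = [(-6, -6), (10, 7), (0, 10), (-6, 10)]

Jarvis march: at each step, from the current hull vertex p, select the next vertex q as the point such that every other point lies strictly to the left of (or on) the directed line p → q. (Equivalently: for every other point r, the cross product (q − p) × (r − p) ≥ 0.)
Starting point (lowest x, tie lowest y): (-6, -6). Wrap until returning to start. Resulting hull: (-6, -6), (10, 7), (0, 10), (-6, 10).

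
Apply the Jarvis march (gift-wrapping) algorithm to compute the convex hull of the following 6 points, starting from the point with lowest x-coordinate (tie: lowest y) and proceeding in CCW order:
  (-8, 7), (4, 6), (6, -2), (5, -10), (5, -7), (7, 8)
Hull (CCW) = [(-8, 7), (5, -10), (6, -2), (7, 8)]

Jarvis march: at each step, from the current hull vertex p, select the next vertex q as the point such that every other point lies strictly to the left of (or on) the directed line p → q. (Equivalently: for every other point r, the cross product (q − p) × (r − p) ≥ 0.)
Starting point (lowest x, tie lowest y): (-8, 7). Wrap until returning to start. Resulting hull: (-8, 7), (5, -10), (6, -2), (7, 8).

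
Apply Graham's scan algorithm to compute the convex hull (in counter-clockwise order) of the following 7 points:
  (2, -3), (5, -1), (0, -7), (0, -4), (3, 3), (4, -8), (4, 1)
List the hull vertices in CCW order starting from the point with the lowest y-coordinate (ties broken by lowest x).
Hull (CCW) = [(4, -8), (5, -1), (3, 3), (0, -4), (0, -7)]

Graham scan procedure:
  1. Find the pivot p₀ = point with lowest y (tie → lowest x): (4, -8).
  2. Sort the remaining points by polar angle around p₀.
  3. Walk through sorted points, maintaining a stack; pop the top while the last three entries make a non-left turn (cross product ≤ 0).
  4. Final stack is the convex hull in CCW order: (4, -8), (5, -1), (3, 3), (0, -4), (0, -7).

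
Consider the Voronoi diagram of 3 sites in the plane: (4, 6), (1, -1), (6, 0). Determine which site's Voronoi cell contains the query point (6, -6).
Nearest site = (6, 0)

The Voronoi cell of site s contains exactly those query points closer to s than to any other site. Compute squared distances from q = (6, -6) to each site:
  (6 − 6)² + (0 − -6)² = 36
  (1 − 6)² + (-1 − -6)² = 50
  (4 − 6)² + (6 − -6)² = 148
Minimum is attained by (6, 0), so q lies in its Voronoi cell.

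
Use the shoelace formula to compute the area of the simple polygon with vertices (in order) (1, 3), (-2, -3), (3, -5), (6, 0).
Area = 35

Shoelace formula: Area = (1/2) |Σ_i (x_i · y_{i+1} − x_{i+1} · y_i)| (indices mod n). Compute each cross term:
  (1)(-3) − (-2)(3) = 3
  (-2)(-5) − (3)(-3) = 19
  (3)(0) − (6)(-5) = 30
  (6)(3) − (1)(0) = 18
Sum = 70, so (signed) Area = 70/2 = 35, |Area| = 35.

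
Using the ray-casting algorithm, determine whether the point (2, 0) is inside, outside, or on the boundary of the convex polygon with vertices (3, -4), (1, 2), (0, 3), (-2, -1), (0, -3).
The point (2, 0) lies strictly outside the polygon

Cast a horizontal ray to the right from the query point and count how many polygon edges it crosses (each edge strictly once or zero times, handled with the usual half-open convention). 
Parity of crossings → even ⇒ outside.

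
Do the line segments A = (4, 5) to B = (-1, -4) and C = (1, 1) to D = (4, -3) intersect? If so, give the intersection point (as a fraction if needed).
Yes; intersection at (68/47, 19/47) (t = 24/47 on AB, s = 7/47 on CD)

Parametrize AB as A + t(B − A) = (4 + -5 t, 5 + -9 t) and CD as C + s(D − C) = (1 + 3 s, 1 + -4 s). Solve the linear system for (t, s). Determinant = -47 ≠ 0, so a unique intersection of the containing lines exists. Solution: t = 24/47, s = 7/47 — both in [0, 1], so the segments cross. Intersection point: (68/47, 19/47).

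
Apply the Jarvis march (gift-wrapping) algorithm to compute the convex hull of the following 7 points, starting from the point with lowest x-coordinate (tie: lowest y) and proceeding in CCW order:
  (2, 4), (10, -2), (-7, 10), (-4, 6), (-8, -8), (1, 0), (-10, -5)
Hull (CCW) = [(-10, -5), (-8, -8), (10, -2), (2, 4), (-7, 10)]

Jarvis march: at each step, from the current hull vertex p, select the next vertex q as the point such that every other point lies strictly to the left of (or on) the directed line p → q. (Equivalently: for every other point r, the cross product (q − p) × (r − p) ≥ 0.)
Starting point (lowest x, tie lowest y): (-10, -5). Wrap until returning to start. Resulting hull: (-10, -5), (-8, -8), (10, -2), (2, 4), (-7, 10).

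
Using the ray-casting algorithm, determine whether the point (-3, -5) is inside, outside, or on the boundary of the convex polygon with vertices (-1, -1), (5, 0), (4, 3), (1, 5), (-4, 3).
The point (-3, -5) lies strictly outside the polygon

Cast a horizontal ray to the right from the query point and count how many polygon edges it crosses (each edge strictly once or zero times, handled with the usual half-open convention). 
Parity of crossings → even ⇒ outside.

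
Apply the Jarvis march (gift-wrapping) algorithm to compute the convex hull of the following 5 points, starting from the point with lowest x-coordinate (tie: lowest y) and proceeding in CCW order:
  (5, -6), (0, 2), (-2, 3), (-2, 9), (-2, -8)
Hull (CCW) = [(-2, -8), (5, -6), (-2, 9)]

Jarvis march: at each step, from the current hull vertex p, select the next vertex q as the point such that every other point lies strictly to the left of (or on) the directed line p → q. (Equivalently: for every other point r, the cross product (q − p) × (r − p) ≥ 0.)
Starting point (lowest x, tie lowest y): (-2, -8). Wrap until returning to start. Resulting hull: (-2, -8), (5, -6), (-2, 9).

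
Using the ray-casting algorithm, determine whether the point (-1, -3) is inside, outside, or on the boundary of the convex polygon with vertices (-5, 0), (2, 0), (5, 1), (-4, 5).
The point (-1, -3) lies strictly outside the polygon

Cast a horizontal ray to the right from the query point and count how many polygon edges it crosses (each edge strictly once or zero times, handled with the usual half-open convention). 
Parity of crossings → even ⇒ outside.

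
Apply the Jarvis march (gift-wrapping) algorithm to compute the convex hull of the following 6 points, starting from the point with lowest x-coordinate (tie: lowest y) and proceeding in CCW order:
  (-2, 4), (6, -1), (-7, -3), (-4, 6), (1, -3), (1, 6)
Hull (CCW) = [(-7, -3), (1, -3), (6, -1), (1, 6), (-4, 6)]

Jarvis march: at each step, from the current hull vertex p, select the next vertex q as the point such that every other point lies strictly to the left of (or on) the directed line p → q. (Equivalently: for every other point r, the cross product (q − p) × (r − p) ≥ 0.)
Starting point (lowest x, tie lowest y): (-7, -3). Wrap until returning to start. Resulting hull: (-7, -3), (1, -3), (6, -1), (1, 6), (-4, 6).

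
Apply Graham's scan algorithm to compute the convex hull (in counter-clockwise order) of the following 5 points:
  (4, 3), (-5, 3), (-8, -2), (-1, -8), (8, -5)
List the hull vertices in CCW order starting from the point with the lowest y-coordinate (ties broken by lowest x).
Hull (CCW) = [(-1, -8), (8, -5), (4, 3), (-5, 3), (-8, -2)]

Graham scan procedure:
  1. Find the pivot p₀ = point with lowest y (tie → lowest x): (-1, -8).
  2. Sort the remaining points by polar angle around p₀.
  3. Walk through sorted points, maintaining a stack; pop the top while the last three entries make a non-left turn (cross product ≤ 0).
  4. Final stack is the convex hull in CCW order: (-1, -8), (8, -5), (4, 3), (-5, 3), (-8, -2).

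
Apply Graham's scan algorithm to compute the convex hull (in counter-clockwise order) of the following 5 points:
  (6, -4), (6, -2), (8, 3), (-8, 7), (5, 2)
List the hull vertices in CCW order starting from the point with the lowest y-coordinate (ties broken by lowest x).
Hull (CCW) = [(6, -4), (8, 3), (-8, 7)]

Graham scan procedure:
  1. Find the pivot p₀ = point with lowest y (tie → lowest x): (6, -4).
  2. Sort the remaining points by polar angle around p₀.
  3. Walk through sorted points, maintaining a stack; pop the top while the last three entries make a non-left turn (cross product ≤ 0).
  4. Final stack is the convex hull in CCW order: (6, -4), (8, 3), (-8, 7).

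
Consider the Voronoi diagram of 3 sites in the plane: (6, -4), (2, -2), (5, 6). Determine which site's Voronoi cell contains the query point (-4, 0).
Nearest site = (2, -2)

The Voronoi cell of site s contains exactly those query points closer to s than to any other site. Compute squared distances from q = (-4, 0) to each site:
  (2 − -4)² + (-2 − 0)² = 40
  (6 − -4)² + (-4 − 0)² = 116
  (5 − -4)² + (6 − 0)² = 117
Minimum is attained by (2, -2), so q lies in its Voronoi cell.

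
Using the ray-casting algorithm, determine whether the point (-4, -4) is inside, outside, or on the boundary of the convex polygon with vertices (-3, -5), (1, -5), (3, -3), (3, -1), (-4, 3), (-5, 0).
The point (-4, -4) lies strictly outside the polygon

Cast a horizontal ray to the right from the query point and count how many polygon edges it crosses (each edge strictly once or zero times, handled with the usual half-open convention). 
Parity of crossings → even ⇒ outside.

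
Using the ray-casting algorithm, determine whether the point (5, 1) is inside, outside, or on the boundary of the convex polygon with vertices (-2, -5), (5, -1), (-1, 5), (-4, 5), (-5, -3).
The point (5, 1) lies strictly outside the polygon

Cast a horizontal ray to the right from the query point and count how many polygon edges it crosses (each edge strictly once or zero times, handled with the usual half-open convention). 
Parity of crossings → even ⇒ outside.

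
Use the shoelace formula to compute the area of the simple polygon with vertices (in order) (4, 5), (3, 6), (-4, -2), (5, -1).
Area = 35

Shoelace formula: Area = (1/2) |Σ_i (x_i · y_{i+1} − x_{i+1} · y_i)| (indices mod n). Compute each cross term:
  (4)(6) − (3)(5) = 9
  (3)(-2) − (-4)(6) = 18
  (-4)(-1) − (5)(-2) = 14
  (5)(5) − (4)(-1) = 29
Sum = 70, so (signed) Area = 70/2 = 35, |Area| = 35.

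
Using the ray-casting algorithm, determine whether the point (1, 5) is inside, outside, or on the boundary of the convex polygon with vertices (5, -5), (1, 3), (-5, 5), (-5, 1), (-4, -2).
The point (1, 5) lies strictly outside the polygon

Cast a horizontal ray to the right from the query point and count how many polygon edges it crosses (each edge strictly once or zero times, handled with the usual half-open convention). 
Parity of crossings → even ⇒ outside.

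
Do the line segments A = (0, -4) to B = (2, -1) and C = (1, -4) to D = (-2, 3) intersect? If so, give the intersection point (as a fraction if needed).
Yes; intersection at (14/23, -71/23) (t = 7/23 on AB, s = 3/23 on CD)

Parametrize AB as A + t(B − A) = (0 + 2 t, -4 + 3 t) and CD as C + s(D − C) = (1 + -3 s, -4 + 7 s). Solve the linear system for (t, s). Determinant = -23 ≠ 0, so a unique intersection of the containing lines exists. Solution: t = 7/23, s = 3/23 — both in [0, 1], so the segments cross. Intersection point: (14/23, -71/23).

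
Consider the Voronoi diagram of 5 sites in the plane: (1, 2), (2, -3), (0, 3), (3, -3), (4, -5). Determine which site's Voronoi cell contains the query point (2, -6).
Nearest site = (4, -5)

The Voronoi cell of site s contains exactly those query points closer to s than to any other site. Compute squared distances from q = (2, -6) to each site:
  (4 − 2)² + (-5 − -6)² = 5
  (2 − 2)² + (-3 − -6)² = 9
  (3 − 2)² + (-3 − -6)² = 10
  (1 − 2)² + (2 − -6)² = 65
  (0 − 2)² + (3 − -6)² = 85
Minimum is attained by (4, -5), so q lies in its Voronoi cell.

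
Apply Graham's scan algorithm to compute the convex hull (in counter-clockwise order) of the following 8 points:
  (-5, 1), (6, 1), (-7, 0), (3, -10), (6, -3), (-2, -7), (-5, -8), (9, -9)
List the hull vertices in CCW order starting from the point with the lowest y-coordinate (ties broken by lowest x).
Hull (CCW) = [(3, -10), (9, -9), (6, 1), (-5, 1), (-7, 0), (-5, -8)]

Graham scan procedure:
  1. Find the pivot p₀ = point with lowest y (tie → lowest x): (3, -10).
  2. Sort the remaining points by polar angle around p₀.
  3. Walk through sorted points, maintaining a stack; pop the top while the last three entries make a non-left turn (cross product ≤ 0).
  4. Final stack is the convex hull in CCW order: (3, -10), (9, -9), (6, 1), (-5, 1), (-7, 0), (-5, -8).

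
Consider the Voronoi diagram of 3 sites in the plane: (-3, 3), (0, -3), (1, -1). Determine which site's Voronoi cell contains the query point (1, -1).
Nearest site = (1, -1)

The Voronoi cell of site s contains exactly those query points closer to s than to any other site. Compute squared distances from q = (1, -1) to each site:
  (1 − 1)² + (-1 − -1)² = 0
  (0 − 1)² + (-3 − -1)² = 5
  (-3 − 1)² + (3 − -1)² = 32
Minimum is attained by (1, -1), so q lies in its Voronoi cell.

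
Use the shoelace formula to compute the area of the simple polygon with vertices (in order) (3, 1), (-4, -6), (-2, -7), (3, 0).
Area = 13

Shoelace formula: Area = (1/2) |Σ_i (x_i · y_{i+1} − x_{i+1} · y_i)| (indices mod n). Compute each cross term:
  (3)(-6) − (-4)(1) = -14
  (-4)(-7) − (-2)(-6) = 16
  (-2)(0) − (3)(-7) = 21
  (3)(1) − (3)(0) = 3
Sum = 26, so (signed) Area = 26/2 = 13, |Area| = 13.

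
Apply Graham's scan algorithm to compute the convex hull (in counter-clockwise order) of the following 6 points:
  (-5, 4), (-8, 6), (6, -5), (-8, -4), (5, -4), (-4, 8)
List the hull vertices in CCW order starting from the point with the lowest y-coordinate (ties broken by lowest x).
Hull (CCW) = [(6, -5), (-4, 8), (-8, 6), (-8, -4)]

Graham scan procedure:
  1. Find the pivot p₀ = point with lowest y (tie → lowest x): (6, -5).
  2. Sort the remaining points by polar angle around p₀.
  3. Walk through sorted points, maintaining a stack; pop the top while the last three entries make a non-left turn (cross product ≤ 0).
  4. Final stack is the convex hull in CCW order: (6, -5), (-4, 8), (-8, 6), (-8, -4).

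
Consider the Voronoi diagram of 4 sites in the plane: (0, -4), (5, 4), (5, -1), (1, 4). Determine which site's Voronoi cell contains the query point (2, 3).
Nearest site = (1, 4)

The Voronoi cell of site s contains exactly those query points closer to s than to any other site. Compute squared distances from q = (2, 3) to each site:
  (1 − 2)² + (4 − 3)² = 2
  (5 − 2)² + (4 − 3)² = 10
  (5 − 2)² + (-1 − 3)² = 25
  (0 − 2)² + (-4 − 3)² = 53
Minimum is attained by (1, 4), so q lies in its Voronoi cell.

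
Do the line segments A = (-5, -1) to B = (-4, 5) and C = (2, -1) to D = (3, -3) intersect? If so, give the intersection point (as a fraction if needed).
No (intersection of containing lines falls outside at least one segment)

Parametrize and solve: t = 7/4, s = -21/4. At least one of these is outside [0, 1], so the segments do not intersect.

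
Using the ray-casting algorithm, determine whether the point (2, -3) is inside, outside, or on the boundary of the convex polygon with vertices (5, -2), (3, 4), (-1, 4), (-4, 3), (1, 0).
The point (2, -3) lies strictly outside the polygon

Cast a horizontal ray to the right from the query point and count how many polygon edges it crosses (each edge strictly once or zero times, handled with the usual half-open convention). 
Parity of crossings → even ⇒ outside.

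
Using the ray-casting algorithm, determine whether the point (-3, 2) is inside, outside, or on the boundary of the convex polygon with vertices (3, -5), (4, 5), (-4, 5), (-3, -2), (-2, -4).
The point (-3, 2) lies strictly inside the polygon

Cast a horizontal ray to the right from the query point and count how many polygon edges it crosses (each edge strictly once or zero times, handled with the usual half-open convention). 
Parity of crossings → odd ⇒ inside.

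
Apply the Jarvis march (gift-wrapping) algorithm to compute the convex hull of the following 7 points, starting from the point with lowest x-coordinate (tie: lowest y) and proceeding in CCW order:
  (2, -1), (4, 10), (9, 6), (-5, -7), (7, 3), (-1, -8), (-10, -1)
Hull (CCW) = [(-10, -1), (-5, -7), (-1, -8), (7, 3), (9, 6), (4, 10)]

Jarvis march: at each step, from the current hull vertex p, select the next vertex q as the point such that every other point lies strictly to the left of (or on) the directed line p → q. (Equivalently: for every other point r, the cross product (q − p) × (r − p) ≥ 0.)
Starting point (lowest x, tie lowest y): (-10, -1). Wrap until returning to start. Resulting hull: (-10, -1), (-5, -7), (-1, -8), (7, 3), (9, 6), (4, 10).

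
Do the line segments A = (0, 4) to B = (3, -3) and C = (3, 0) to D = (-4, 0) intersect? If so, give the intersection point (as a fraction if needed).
Yes; intersection at (12/7, 0) (t = 4/7 on AB, s = 9/49 on CD)

Parametrize AB as A + t(B − A) = (0 + 3 t, 4 + -7 t) and CD as C + s(D − C) = (3 + -7 s, 0 + 0 s). Solve the linear system for (t, s). Determinant = 49 ≠ 0, so a unique intersection of the containing lines exists. Solution: t = 4/7, s = 9/49 — both in [0, 1], so the segments cross. Intersection point: (12/7, 0).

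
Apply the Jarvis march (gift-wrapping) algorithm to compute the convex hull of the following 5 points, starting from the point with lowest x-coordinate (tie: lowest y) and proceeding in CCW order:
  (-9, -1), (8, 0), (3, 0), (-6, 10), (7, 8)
Hull (CCW) = [(-9, -1), (8, 0), (7, 8), (-6, 10)]

Jarvis march: at each step, from the current hull vertex p, select the next vertex q as the point such that every other point lies strictly to the left of (or on) the directed line p → q. (Equivalently: for every other point r, the cross product (q − p) × (r − p) ≥ 0.)
Starting point (lowest x, tie lowest y): (-9, -1). Wrap until returning to start. Resulting hull: (-9, -1), (8, 0), (7, 8), (-6, 10).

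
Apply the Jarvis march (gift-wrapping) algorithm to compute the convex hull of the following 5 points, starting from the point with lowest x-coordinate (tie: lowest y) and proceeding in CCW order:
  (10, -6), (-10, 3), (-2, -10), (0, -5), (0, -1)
Hull (CCW) = [(-10, 3), (-2, -10), (10, -6), (0, -1)]

Jarvis march: at each step, from the current hull vertex p, select the next vertex q as the point such that every other point lies strictly to the left of (or on) the directed line p → q. (Equivalently: for every other point r, the cross product (q − p) × (r − p) ≥ 0.)
Starting point (lowest x, tie lowest y): (-10, 3). Wrap until returning to start. Resulting hull: (-10, 3), (-2, -10), (10, -6), (0, -1).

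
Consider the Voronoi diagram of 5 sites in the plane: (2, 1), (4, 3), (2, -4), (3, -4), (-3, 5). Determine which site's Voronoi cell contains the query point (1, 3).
Nearest site = (2, 1)

The Voronoi cell of site s contains exactly those query points closer to s than to any other site. Compute squared distances from q = (1, 3) to each site:
  (2 − 1)² + (1 − 3)² = 5
  (4 − 1)² + (3 − 3)² = 9
  (-3 − 1)² + (5 − 3)² = 20
  (2 − 1)² + (-4 − 3)² = 50
  (3 − 1)² + (-4 − 3)² = 53
Minimum is attained by (2, 1), so q lies in its Voronoi cell.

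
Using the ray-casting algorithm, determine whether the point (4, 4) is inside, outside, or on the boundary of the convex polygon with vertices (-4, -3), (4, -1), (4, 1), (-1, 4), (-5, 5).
The point (4, 4) lies strictly outside the polygon

Cast a horizontal ray to the right from the query point and count how many polygon edges it crosses (each edge strictly once or zero times, handled with the usual half-open convention). 
Parity of crossings → even ⇒ outside.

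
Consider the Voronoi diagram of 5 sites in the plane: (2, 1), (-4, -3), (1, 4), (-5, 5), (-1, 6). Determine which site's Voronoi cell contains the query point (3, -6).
Nearest site = (2, 1)

The Voronoi cell of site s contains exactly those query points closer to s than to any other site. Compute squared distances from q = (3, -6) to each site:
  (2 − 3)² + (1 − -6)² = 50
  (-4 − 3)² + (-3 − -6)² = 58
  (1 − 3)² + (4 − -6)² = 104
  (-1 − 3)² + (6 − -6)² = 160
  (-5 − 3)² + (5 − -6)² = 185
Minimum is attained by (2, 1), so q lies in its Voronoi cell.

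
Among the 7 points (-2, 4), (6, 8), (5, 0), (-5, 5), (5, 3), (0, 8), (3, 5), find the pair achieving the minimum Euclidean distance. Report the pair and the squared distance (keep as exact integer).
Pair = ((5, 3), (3, 5)); squared distance = 8

Compute all C(7, 2) = 21 pairwise squared distances (x_i − x_j)² + (y_i − y_j)². The minimum is 8, attained by the pair ((5, 3), (3, 5)).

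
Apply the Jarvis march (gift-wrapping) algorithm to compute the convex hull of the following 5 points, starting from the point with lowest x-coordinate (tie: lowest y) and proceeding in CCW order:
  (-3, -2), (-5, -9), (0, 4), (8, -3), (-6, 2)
Hull (CCW) = [(-6, 2), (-5, -9), (8, -3), (0, 4)]

Jarvis march: at each step, from the current hull vertex p, select the next vertex q as the point such that every other point lies strictly to the left of (or on) the directed line p → q. (Equivalently: for every other point r, the cross product (q − p) × (r − p) ≥ 0.)
Starting point (lowest x, tie lowest y): (-6, 2). Wrap until returning to start. Resulting hull: (-6, 2), (-5, -9), (8, -3), (0, 4).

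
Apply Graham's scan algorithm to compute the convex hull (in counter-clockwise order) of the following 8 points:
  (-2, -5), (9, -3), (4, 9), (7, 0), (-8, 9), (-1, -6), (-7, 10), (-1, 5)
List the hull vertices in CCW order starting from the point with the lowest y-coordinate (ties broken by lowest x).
Hull (CCW) = [(-1, -6), (9, -3), (4, 9), (-7, 10), (-8, 9), (-2, -5)]

Graham scan procedure:
  1. Find the pivot p₀ = point with lowest y (tie → lowest x): (-1, -6).
  2. Sort the remaining points by polar angle around p₀.
  3. Walk through sorted points, maintaining a stack; pop the top while the last three entries make a non-left turn (cross product ≤ 0).
  4. Final stack is the convex hull in CCW order: (-1, -6), (9, -3), (4, 9), (-7, 10), (-8, 9), (-2, -5).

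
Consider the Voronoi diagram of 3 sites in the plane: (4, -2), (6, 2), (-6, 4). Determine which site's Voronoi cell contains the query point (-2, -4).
Nearest site = (4, -2)

The Voronoi cell of site s contains exactly those query points closer to s than to any other site. Compute squared distances from q = (-2, -4) to each site:
  (4 − -2)² + (-2 − -4)² = 40
  (-6 − -2)² + (4 − -4)² = 80
  (6 − -2)² + (2 − -4)² = 100
Minimum is attained by (4, -2), so q lies in its Voronoi cell.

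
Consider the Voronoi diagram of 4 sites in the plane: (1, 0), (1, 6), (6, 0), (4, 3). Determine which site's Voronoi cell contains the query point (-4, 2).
Nearest site = (1, 0)

The Voronoi cell of site s contains exactly those query points closer to s than to any other site. Compute squared distances from q = (-4, 2) to each site:
  (1 − -4)² + (0 − 2)² = 29
  (1 − -4)² + (6 − 2)² = 41
  (4 − -4)² + (3 − 2)² = 65
  (6 − -4)² + (0 − 2)² = 104
Minimum is attained by (1, 0), so q lies in its Voronoi cell.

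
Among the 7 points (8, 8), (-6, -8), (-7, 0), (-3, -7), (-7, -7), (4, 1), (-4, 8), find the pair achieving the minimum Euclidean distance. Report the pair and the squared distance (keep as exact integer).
Pair = ((-6, -8), (-7, -7)); squared distance = 2

Compute all C(7, 2) = 21 pairwise squared distances (x_i − x_j)² + (y_i − y_j)². The minimum is 2, attained by the pair ((-6, -8), (-7, -7)).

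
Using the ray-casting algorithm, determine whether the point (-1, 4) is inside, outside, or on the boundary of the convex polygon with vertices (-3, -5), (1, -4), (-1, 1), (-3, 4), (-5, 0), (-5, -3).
The point (-1, 4) lies strictly outside the polygon

Cast a horizontal ray to the right from the query point and count how many polygon edges it crosses (each edge strictly once or zero times, handled with the usual half-open convention). 
Parity of crossings → even ⇒ outside.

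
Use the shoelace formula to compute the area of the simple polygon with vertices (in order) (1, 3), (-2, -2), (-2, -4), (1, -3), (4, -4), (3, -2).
Area = 41/2

Shoelace formula: Area = (1/2) |Σ_i (x_i · y_{i+1} − x_{i+1} · y_i)| (indices mod n). Compute each cross term:
  (1)(-2) − (-2)(3) = 4
  (-2)(-4) − (-2)(-2) = 4
  (-2)(-3) − (1)(-4) = 10
  (1)(-4) − (4)(-3) = 8
  (4)(-2) − (3)(-4) = 4
  (3)(3) − (1)(-2) = 11
Sum = 41, so (signed) Area = 41/2 = 41/2, |Area| = 41/2.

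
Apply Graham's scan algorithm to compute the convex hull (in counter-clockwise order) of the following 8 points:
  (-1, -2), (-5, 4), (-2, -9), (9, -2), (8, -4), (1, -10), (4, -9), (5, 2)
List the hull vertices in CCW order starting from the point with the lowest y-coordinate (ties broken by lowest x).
Hull (CCW) = [(1, -10), (4, -9), (8, -4), (9, -2), (5, 2), (-5, 4), (-2, -9)]

Graham scan procedure:
  1. Find the pivot p₀ = point with lowest y (tie → lowest x): (1, -10).
  2. Sort the remaining points by polar angle around p₀.
  3. Walk through sorted points, maintaining a stack; pop the top while the last three entries make a non-left turn (cross product ≤ 0).
  4. Final stack is the convex hull in CCW order: (1, -10), (4, -9), (8, -4), (9, -2), (5, 2), (-5, 4), (-2, -9).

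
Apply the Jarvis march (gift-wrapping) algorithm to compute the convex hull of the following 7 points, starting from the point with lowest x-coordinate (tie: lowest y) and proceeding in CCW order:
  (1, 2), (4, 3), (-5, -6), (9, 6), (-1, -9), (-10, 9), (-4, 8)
Hull (CCW) = [(-10, 9), (-5, -6), (-1, -9), (9, 6)]

Jarvis march: at each step, from the current hull vertex p, select the next vertex q as the point such that every other point lies strictly to the left of (or on) the directed line p → q. (Equivalently: for every other point r, the cross product (q − p) × (r − p) ≥ 0.)
Starting point (lowest x, tie lowest y): (-10, 9). Wrap until returning to start. Resulting hull: (-10, 9), (-5, -6), (-1, -9), (9, 6).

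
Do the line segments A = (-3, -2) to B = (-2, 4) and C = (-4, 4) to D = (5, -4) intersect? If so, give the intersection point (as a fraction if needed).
Yes; intersection at (-70/31, 76/31) (t = 23/31 on AB, s = 6/31 on CD)

Parametrize AB as A + t(B − A) = (-3 + 1 t, -2 + 6 t) and CD as C + s(D − C) = (-4 + 9 s, 4 + -8 s). Solve the linear system for (t, s). Determinant = 62 ≠ 0, so a unique intersection of the containing lines exists. Solution: t = 23/31, s = 6/31 — both in [0, 1], so the segments cross. Intersection point: (-70/31, 76/31).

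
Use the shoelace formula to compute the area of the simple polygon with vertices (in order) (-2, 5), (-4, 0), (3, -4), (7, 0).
Area = 99/2

Shoelace formula: Area = (1/2) |Σ_i (x_i · y_{i+1} − x_{i+1} · y_i)| (indices mod n). Compute each cross term:
  (-2)(0) − (-4)(5) = 20
  (-4)(-4) − (3)(0) = 16
  (3)(0) − (7)(-4) = 28
  (7)(5) − (-2)(0) = 35
Sum = 99, so (signed) Area = 99/2 = 99/2, |Area| = 99/2.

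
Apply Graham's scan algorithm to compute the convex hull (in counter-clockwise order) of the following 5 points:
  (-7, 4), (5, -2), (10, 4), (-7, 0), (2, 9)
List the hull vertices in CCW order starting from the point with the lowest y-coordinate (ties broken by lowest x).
Hull (CCW) = [(5, -2), (10, 4), (2, 9), (-7, 4), (-7, 0)]

Graham scan procedure:
  1. Find the pivot p₀ = point with lowest y (tie → lowest x): (5, -2).
  2. Sort the remaining points by polar angle around p₀.
  3. Walk through sorted points, maintaining a stack; pop the top while the last three entries make a non-left turn (cross product ≤ 0).
  4. Final stack is the convex hull in CCW order: (5, -2), (10, 4), (2, 9), (-7, 4), (-7, 0).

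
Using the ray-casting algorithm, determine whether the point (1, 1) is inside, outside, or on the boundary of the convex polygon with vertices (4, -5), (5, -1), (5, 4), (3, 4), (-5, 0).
The point (1, 1) lies strictly inside the polygon

Cast a horizontal ray to the right from the query point and count how many polygon edges it crosses (each edge strictly once or zero times, handled with the usual half-open convention). 
Parity of crossings → odd ⇒ inside.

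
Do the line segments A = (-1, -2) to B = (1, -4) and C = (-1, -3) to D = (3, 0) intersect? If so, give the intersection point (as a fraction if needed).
Yes; intersection at (-3/7, -18/7) (t = 2/7 on AB, s = 1/7 on CD)

Parametrize AB as A + t(B − A) = (-1 + 2 t, -2 + -2 t) and CD as C + s(D − C) = (-1 + 4 s, -3 + 3 s). Solve the linear system for (t, s). Determinant = -14 ≠ 0, so a unique intersection of the containing lines exists. Solution: t = 2/7, s = 1/7 — both in [0, 1], so the segments cross. Intersection point: (-3/7, -18/7).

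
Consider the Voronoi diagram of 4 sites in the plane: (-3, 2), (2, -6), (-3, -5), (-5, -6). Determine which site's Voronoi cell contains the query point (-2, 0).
Nearest site = (-3, 2)

The Voronoi cell of site s contains exactly those query points closer to s than to any other site. Compute squared distances from q = (-2, 0) to each site:
  (-3 − -2)² + (2 − 0)² = 5
  (-3 − -2)² + (-5 − 0)² = 26
  (-5 − -2)² + (-6 − 0)² = 45
  (2 − -2)² + (-6 − 0)² = 52
Minimum is attained by (-3, 2), so q lies in its Voronoi cell.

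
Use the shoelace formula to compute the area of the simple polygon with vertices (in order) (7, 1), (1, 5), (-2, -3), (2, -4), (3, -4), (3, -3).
Area = 43

Shoelace formula: Area = (1/2) |Σ_i (x_i · y_{i+1} − x_{i+1} · y_i)| (indices mod n). Compute each cross term:
  (7)(5) − (1)(1) = 34
  (1)(-3) − (-2)(5) = 7
  (-2)(-4) − (2)(-3) = 14
  (2)(-4) − (3)(-4) = 4
  (3)(-3) − (3)(-4) = 3
  (3)(1) − (7)(-3) = 24
Sum = 86, so (signed) Area = 86/2 = 43, |Area| = 43.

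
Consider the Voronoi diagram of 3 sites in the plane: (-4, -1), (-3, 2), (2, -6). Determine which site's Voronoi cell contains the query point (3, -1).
Nearest site = (2, -6)

The Voronoi cell of site s contains exactly those query points closer to s than to any other site. Compute squared distances from q = (3, -1) to each site:
  (2 − 3)² + (-6 − -1)² = 26
  (-3 − 3)² + (2 − -1)² = 45
  (-4 − 3)² + (-1 − -1)² = 49
Minimum is attained by (2, -6), so q lies in its Voronoi cell.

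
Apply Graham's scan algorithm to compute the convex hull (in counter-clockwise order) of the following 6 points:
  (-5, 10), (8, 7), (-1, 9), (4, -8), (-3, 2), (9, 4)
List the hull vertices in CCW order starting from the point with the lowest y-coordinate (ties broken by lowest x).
Hull (CCW) = [(4, -8), (9, 4), (8, 7), (-5, 10), (-3, 2)]

Graham scan procedure:
  1. Find the pivot p₀ = point with lowest y (tie → lowest x): (4, -8).
  2. Sort the remaining points by polar angle around p₀.
  3. Walk through sorted points, maintaining a stack; pop the top while the last three entries make a non-left turn (cross product ≤ 0).
  4. Final stack is the convex hull in CCW order: (4, -8), (9, 4), (8, 7), (-5, 10), (-3, 2).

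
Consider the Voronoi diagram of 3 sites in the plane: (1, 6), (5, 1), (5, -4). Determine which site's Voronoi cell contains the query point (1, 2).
Nearest site = (1, 6)

The Voronoi cell of site s contains exactly those query points closer to s than to any other site. Compute squared distances from q = (1, 2) to each site:
  (1 − 1)² + (6 − 2)² = 16
  (5 − 1)² + (1 − 2)² = 17
  (5 − 1)² + (-4 − 2)² = 52
Minimum is attained by (1, 6), so q lies in its Voronoi cell.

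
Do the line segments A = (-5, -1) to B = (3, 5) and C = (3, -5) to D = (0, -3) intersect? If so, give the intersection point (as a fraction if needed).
No (intersection of containing lines falls outside at least one segment)

Parametrize and solve: t = 2/17, s = 40/17. At least one of these is outside [0, 1], so the segments do not intersect.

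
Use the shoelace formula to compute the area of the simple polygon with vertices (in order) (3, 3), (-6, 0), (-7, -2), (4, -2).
Area = 35

Shoelace formula: Area = (1/2) |Σ_i (x_i · y_{i+1} − x_{i+1} · y_i)| (indices mod n). Compute each cross term:
  (3)(0) − (-6)(3) = 18
  (-6)(-2) − (-7)(0) = 12
  (-7)(-2) − (4)(-2) = 22
  (4)(3) − (3)(-2) = 18
Sum = 70, so (signed) Area = 70/2 = 35, |Area| = 35.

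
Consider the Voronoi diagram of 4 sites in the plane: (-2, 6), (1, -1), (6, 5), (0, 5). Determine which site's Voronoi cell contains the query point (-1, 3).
Nearest site = (0, 5)

The Voronoi cell of site s contains exactly those query points closer to s than to any other site. Compute squared distances from q = (-1, 3) to each site:
  (0 − -1)² + (5 − 3)² = 5
  (-2 − -1)² + (6 − 3)² = 10
  (1 − -1)² + (-1 − 3)² = 20
  (6 − -1)² + (5 − 3)² = 53
Minimum is attained by (0, 5), so q lies in its Voronoi cell.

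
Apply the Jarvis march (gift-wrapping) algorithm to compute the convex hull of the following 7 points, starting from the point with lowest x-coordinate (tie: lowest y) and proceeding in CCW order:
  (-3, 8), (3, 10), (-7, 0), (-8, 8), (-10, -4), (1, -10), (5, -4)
Hull (CCW) = [(-10, -4), (1, -10), (5, -4), (3, 10), (-8, 8)]

Jarvis march: at each step, from the current hull vertex p, select the next vertex q as the point such that every other point lies strictly to the left of (or on) the directed line p → q. (Equivalently: for every other point r, the cross product (q − p) × (r − p) ≥ 0.)
Starting point (lowest x, tie lowest y): (-10, -4). Wrap until returning to start. Resulting hull: (-10, -4), (1, -10), (5, -4), (3, 10), (-8, 8).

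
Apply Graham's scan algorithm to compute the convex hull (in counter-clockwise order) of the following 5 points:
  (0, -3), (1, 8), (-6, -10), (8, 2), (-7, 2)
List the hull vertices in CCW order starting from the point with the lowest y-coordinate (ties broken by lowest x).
Hull (CCW) = [(-6, -10), (8, 2), (1, 8), (-7, 2)]

Graham scan procedure:
  1. Find the pivot p₀ = point with lowest y (tie → lowest x): (-6, -10).
  2. Sort the remaining points by polar angle around p₀.
  3. Walk through sorted points, maintaining a stack; pop the top while the last three entries make a non-left turn (cross product ≤ 0).
  4. Final stack is the convex hull in CCW order: (-6, -10), (8, 2), (1, 8), (-7, 2).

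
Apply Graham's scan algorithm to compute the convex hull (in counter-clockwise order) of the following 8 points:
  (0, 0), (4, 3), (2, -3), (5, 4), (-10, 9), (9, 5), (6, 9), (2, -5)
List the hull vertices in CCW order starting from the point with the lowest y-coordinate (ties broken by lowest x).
Hull (CCW) = [(2, -5), (9, 5), (6, 9), (-10, 9)]

Graham scan procedure:
  1. Find the pivot p₀ = point with lowest y (tie → lowest x): (2, -5).
  2. Sort the remaining points by polar angle around p₀.
  3. Walk through sorted points, maintaining a stack; pop the top while the last three entries make a non-left turn (cross product ≤ 0).
  4. Final stack is the convex hull in CCW order: (2, -5), (9, 5), (6, 9), (-10, 9).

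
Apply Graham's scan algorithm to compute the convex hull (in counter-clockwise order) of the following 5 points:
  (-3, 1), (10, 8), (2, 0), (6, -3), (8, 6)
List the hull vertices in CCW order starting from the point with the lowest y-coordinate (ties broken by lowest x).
Hull (CCW) = [(6, -3), (10, 8), (-3, 1)]

Graham scan procedure:
  1. Find the pivot p₀ = point with lowest y (tie → lowest x): (6, -3).
  2. Sort the remaining points by polar angle around p₀.
  3. Walk through sorted points, maintaining a stack; pop the top while the last three entries make a non-left turn (cross product ≤ 0).
  4. Final stack is the convex hull in CCW order: (6, -3), (10, 8), (-3, 1).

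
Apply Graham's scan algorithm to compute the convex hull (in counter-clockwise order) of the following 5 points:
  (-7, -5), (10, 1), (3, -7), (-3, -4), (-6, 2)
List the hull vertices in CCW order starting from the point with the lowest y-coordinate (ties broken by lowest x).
Hull (CCW) = [(3, -7), (10, 1), (-6, 2), (-7, -5)]

Graham scan procedure:
  1. Find the pivot p₀ = point with lowest y (tie → lowest x): (3, -7).
  2. Sort the remaining points by polar angle around p₀.
  3. Walk through sorted points, maintaining a stack; pop the top while the last three entries make a non-left turn (cross product ≤ 0).
  4. Final stack is the convex hull in CCW order: (3, -7), (10, 1), (-6, 2), (-7, -5).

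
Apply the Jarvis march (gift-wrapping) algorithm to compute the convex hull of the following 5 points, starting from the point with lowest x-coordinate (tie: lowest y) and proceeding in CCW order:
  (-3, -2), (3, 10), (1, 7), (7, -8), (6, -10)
Hull (CCW) = [(-3, -2), (6, -10), (7, -8), (3, 10), (1, 7)]

Jarvis march: at each step, from the current hull vertex p, select the next vertex q as the point such that every other point lies strictly to the left of (or on) the directed line p → q. (Equivalently: for every other point r, the cross product (q − p) × (r − p) ≥ 0.)
Starting point (lowest x, tie lowest y): (-3, -2). Wrap until returning to start. Resulting hull: (-3, -2), (6, -10), (7, -8), (3, 10), (1, 7).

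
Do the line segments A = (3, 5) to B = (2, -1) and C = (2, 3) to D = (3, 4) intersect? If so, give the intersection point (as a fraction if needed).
Yes; intersection at (14/5, 19/5) (t = 1/5 on AB, s = 4/5 on CD)

Parametrize AB as A + t(B − A) = (3 + -1 t, 5 + -6 t) and CD as C + s(D − C) = (2 + 1 s, 3 + 1 s). Solve the linear system for (t, s). Determinant = -5 ≠ 0, so a unique intersection of the containing lines exists. Solution: t = 1/5, s = 4/5 — both in [0, 1], so the segments cross. Intersection point: (14/5, 19/5).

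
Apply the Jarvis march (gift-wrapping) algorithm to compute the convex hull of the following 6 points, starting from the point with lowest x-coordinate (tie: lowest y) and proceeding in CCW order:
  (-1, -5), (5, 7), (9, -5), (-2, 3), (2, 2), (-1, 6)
Hull (CCW) = [(-2, 3), (-1, -5), (9, -5), (5, 7), (-1, 6)]

Jarvis march: at each step, from the current hull vertex p, select the next vertex q as the point such that every other point lies strictly to the left of (or on) the directed line p → q. (Equivalently: for every other point r, the cross product (q − p) × (r − p) ≥ 0.)
Starting point (lowest x, tie lowest y): (-2, 3). Wrap until returning to start. Resulting hull: (-2, 3), (-1, -5), (9, -5), (5, 7), (-1, 6).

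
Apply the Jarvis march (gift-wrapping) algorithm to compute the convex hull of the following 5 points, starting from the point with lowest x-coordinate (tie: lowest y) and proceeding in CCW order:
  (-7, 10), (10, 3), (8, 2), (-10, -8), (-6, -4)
Hull (CCW) = [(-10, -8), (10, 3), (-7, 10)]

Jarvis march: at each step, from the current hull vertex p, select the next vertex q as the point such that every other point lies strictly to the left of (or on) the directed line p → q. (Equivalently: for every other point r, the cross product (q − p) × (r − p) ≥ 0.)
Starting point (lowest x, tie lowest y): (-10, -8). Wrap until returning to start. Resulting hull: (-10, -8), (10, 3), (-7, 10).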